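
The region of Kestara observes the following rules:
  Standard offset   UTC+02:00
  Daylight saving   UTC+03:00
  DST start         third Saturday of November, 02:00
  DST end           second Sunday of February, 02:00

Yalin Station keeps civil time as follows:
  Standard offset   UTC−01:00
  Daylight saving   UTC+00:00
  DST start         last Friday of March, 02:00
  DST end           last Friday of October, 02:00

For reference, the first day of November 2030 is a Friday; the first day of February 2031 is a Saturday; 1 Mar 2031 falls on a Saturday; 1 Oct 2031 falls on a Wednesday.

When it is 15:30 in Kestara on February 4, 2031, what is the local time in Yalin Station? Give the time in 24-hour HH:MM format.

11:30

1 November 2030 is a Friday, so the first Saturday is November 2 and the third is November 16.
1 February 2031 is a Saturday, so the first Sunday is February 2 and the second is February 9.
February 4, 2031 falls between 16 November 2030 and 9 February 2031, so daylight saving is in effect and Kestara is at UTC+03:00.
15:30 Kestara − 3h = 12:30 UTC.
1 March 2031 is a Saturday, so Fridays fall on 7, 14, 21, 28; the last is March 28.
1 October 2031 is a Wednesday, so Fridays fall on 3, 10, 17, 24, 31; the last is October 31.
At the standard offset (UTC−01:00), 12:30 UTC − 1h = 11:30 Yalin Station standard time.
The standard-time date in Yalin Station, February 4, 2031, is outside the daylight-saving period (28 March – 31 October), so Yalin Station is on standard time, UTC−01:00.
12:30 UTC − 1h = 11:30 Yalin Station.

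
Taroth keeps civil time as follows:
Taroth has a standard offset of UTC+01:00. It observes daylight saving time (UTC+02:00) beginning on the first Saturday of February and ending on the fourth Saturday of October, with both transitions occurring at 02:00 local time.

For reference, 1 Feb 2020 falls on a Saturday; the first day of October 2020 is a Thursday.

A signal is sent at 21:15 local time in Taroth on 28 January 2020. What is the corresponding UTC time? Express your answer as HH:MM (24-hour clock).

1 February 2020 is a Saturday, so the first Saturday is February 1.
1 October 2020 is a Thursday, so the first Saturday is October 3 and the fourth is October 24.
28 January 2020 is outside the daylight-saving period (1 February – 24 October), so Taroth is on standard time, UTC+01:00.
21:15 local − 1h = 20:15 UTC.

20:15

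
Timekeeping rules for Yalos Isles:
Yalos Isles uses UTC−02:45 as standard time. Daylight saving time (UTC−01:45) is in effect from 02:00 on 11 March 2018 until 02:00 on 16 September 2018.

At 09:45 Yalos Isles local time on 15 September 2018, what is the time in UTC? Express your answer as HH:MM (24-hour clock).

11:30

Daylight saving runs 11 March – 16 September; 15 September 2018 is inside that window, so Yalos Isles is at UTC−01:45.
09:45 local + 1h45m = 11:30 UTC.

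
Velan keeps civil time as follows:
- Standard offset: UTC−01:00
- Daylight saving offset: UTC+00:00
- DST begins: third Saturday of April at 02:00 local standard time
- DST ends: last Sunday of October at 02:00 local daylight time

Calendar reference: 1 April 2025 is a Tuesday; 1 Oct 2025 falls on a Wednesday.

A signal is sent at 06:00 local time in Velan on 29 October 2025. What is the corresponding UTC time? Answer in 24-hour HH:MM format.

1 April 2025 is a Tuesday, so the first Saturday is April 5 and the third is April 19.
1 October 2025 is a Wednesday, so Sundays fall on 5, 12, 19, 26; the last is October 26.
Daylight saving runs 19 April – 26 October; 29 October 2025 is outside that window, so Velan is on standard time at UTC−01:00.
06:00 local + 1h = 07:00 UTC.

07:00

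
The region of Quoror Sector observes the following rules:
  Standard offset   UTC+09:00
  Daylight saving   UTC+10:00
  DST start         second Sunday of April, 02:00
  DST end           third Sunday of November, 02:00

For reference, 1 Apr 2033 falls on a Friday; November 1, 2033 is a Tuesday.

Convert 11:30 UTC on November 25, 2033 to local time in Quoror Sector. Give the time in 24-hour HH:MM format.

20:30

1 April 2033 is a Friday, so the first Sunday is April 3 and the second is April 10.
1 November 2033 is a Tuesday, so the first Sunday is November 6 and the third is November 20.
At the standard offset (UTC+09:00), 11:30 UTC + 9h = 20:30 Quoror Sector standard time.
Daylight saving runs 10 April – 20 November; the standard-time date in Quoror Sector, November 25, 2033, is outside that window, so Quoror Sector is on standard time at UTC+09:00.
11:30 UTC + 9h = 20:30 local.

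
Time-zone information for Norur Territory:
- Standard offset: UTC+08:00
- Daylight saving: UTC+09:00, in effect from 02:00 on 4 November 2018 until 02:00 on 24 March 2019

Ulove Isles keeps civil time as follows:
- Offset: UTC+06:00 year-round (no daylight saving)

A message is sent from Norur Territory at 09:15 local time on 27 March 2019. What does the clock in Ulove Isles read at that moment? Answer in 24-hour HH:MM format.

27 March 2019 is outside the daylight-saving period (4 November 2018 – 24 March 2019), so Norur Territory is on standard time, UTC+08:00.
09:15 Norur Territory − 8h = 01:15 UTC.
Ulove Isles stays on UTC+06:00 all year.
01:15 UTC + 6h = 07:15 Ulove Isles.

07:15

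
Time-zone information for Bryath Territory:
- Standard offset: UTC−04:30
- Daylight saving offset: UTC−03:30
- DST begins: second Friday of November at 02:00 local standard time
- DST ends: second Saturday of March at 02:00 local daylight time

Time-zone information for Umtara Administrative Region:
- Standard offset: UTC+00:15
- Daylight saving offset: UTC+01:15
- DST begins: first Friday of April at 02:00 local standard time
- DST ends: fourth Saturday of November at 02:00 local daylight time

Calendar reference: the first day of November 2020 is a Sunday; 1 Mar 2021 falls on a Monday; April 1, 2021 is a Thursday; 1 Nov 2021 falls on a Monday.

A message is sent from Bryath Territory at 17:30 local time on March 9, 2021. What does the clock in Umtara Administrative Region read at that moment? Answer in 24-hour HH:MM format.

21:15

1 November 2020 is a Sunday, so the first Friday is November 6 and the second is November 13.
1 March 2021 is a Monday, so the first Saturday is March 6 and the second is March 13.
Daylight saving runs 13 November 2020 – 13 March 2021; March 9, 2021 is inside that window, so Bryath Territory is at UTC−03:30.
17:30 Bryath Territory + 3h30m = 21:00 UTC.
1 April 2021 is a Thursday, so the first Friday is April 2.
1 November 2021 is a Monday, so the first Saturday is November 6 and the fourth is November 27.
At the standard offset (UTC+00:15), 21:00 UTC + 0h15m = 21:15 Umtara Administrative Region standard time.
The standard-time date in Umtara Administrative Region, March 9, 2021, is outside the daylight-saving period (2 April – 27 November), so Umtara Administrative Region is on standard time, UTC+00:15.
21:00 UTC + 0h15m = 21:15 Umtara Administrative Region.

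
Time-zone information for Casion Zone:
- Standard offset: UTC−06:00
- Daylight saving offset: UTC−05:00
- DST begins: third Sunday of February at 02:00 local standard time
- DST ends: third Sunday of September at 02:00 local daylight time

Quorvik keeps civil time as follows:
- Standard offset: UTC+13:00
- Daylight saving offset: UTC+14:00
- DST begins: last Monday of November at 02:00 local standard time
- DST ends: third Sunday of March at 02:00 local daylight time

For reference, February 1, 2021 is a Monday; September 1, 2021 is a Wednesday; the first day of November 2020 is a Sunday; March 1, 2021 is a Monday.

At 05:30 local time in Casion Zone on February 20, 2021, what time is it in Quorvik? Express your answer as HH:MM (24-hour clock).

1 February 2021 is a Monday, so the first Sunday is February 7 and the third is February 21.
1 September 2021 is a Wednesday, so the first Sunday is September 5 and the third is September 19.
February 20, 2021 is outside the daylight-saving period (21 February – 19 September), so Casion Zone is on standard time, UTC−06:00.
05:30 Casion Zone + 6h = 11:30 UTC.
1 November 2020 is a Sunday, so Mondays fall on 2, 9, 16, 23, 30; the last is November 30.
1 March 2021 is a Monday, so the first Sunday is March 7 and the third is March 21.
At the standard offset (UTC+13:00), 11:30 UTC + 13h = 00:30 Quorvik standard time (rolling into the next day, 21 February 2021).
The standard-time date in Quorvik, February 21, 2021, lies within the daylight-saving period (30 November 2020 – 21 March 2021), so Quorvik is on daylight time, UTC+14:00.
11:30 UTC + 14h = 01:30 Quorvik (rolling into the next day, 21 February 2021).

01:30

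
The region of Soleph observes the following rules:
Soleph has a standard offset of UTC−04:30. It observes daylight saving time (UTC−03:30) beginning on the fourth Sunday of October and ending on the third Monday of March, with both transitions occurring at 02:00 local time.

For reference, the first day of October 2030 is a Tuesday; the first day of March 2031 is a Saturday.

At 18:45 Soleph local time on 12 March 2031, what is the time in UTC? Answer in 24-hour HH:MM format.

1 October 2030 is a Tuesday, so the first Sunday is October 6 and the fourth is October 27.
1 March 2031 is a Saturday, so the first Monday is March 3 and the third is March 17.
Daylight saving runs 27 October 2030 – 17 March 2031; 12 March 2031 is inside that window, so Soleph is at UTC−03:30.
18:45 local + 3h30m = 22:15 UTC.

22:15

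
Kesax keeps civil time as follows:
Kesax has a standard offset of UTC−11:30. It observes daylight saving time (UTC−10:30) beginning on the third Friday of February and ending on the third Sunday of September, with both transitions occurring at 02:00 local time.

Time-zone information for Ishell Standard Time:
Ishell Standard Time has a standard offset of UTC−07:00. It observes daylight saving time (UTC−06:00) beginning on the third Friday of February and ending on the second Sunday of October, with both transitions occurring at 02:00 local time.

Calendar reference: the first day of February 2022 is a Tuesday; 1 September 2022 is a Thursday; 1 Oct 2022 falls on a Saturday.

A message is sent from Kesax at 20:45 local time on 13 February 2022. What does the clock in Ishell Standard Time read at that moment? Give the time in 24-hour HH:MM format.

01:15

1 February 2022 is a Tuesday, so the first Friday is February 4 and the third is February 18.
1 September 2022 is a Thursday, so the first Sunday is September 4 and the third is September 18.
13 February 2022 is outside the daylight-saving period (18 February – 18 September), so Kesax is on standard time, UTC−11:30.
20:45 Kesax + 11h30m = 08:15 UTC (rolling into the next day, 14 February 2022).
1 February 2022 is a Tuesday, so the first Friday is February 4 and the third is February 18.
1 October 2022 is a Saturday, so the first Sunday is October 2 and the second is October 9.
At the standard offset (UTC−07:00), 08:15 UTC − 7h = 01:15 Ishell Standard Time standard time.
The standard-time date in Ishell Standard Time, 14 February 2022, is outside the daylight-saving period (18 February – 9 October), so Ishell Standard Time is on standard time, UTC−07:00.
08:15 UTC − 7h = 01:15 Ishell Standard Time.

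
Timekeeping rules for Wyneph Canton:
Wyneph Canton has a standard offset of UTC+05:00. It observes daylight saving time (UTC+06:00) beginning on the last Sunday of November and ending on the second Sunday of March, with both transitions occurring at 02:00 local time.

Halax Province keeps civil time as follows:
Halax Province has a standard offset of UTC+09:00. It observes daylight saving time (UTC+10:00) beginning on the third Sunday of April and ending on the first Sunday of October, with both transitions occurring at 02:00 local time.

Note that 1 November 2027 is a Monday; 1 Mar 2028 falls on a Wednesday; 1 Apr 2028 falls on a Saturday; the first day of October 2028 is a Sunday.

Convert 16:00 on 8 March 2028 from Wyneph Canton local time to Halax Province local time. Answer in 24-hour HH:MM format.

19:00

1 November 2027 is a Monday, so Sundays fall on 7, 14, 21, 28; the last is November 28.
1 March 2028 is a Wednesday, so the first Sunday is March 5 and the second is March 12.
8 March 2028 lies within the daylight-saving period (28 November 2027 – 12 March 2028), so Wyneph Canton is on daylight time, UTC+06:00.
16:00 Wyneph Canton − 6h = 10:00 UTC.
1 April 2028 is a Saturday, so the first Sunday is April 2 and the third is April 16.
1 October 2028 is a Sunday, so the first Sunday is October 1.
At the standard offset (UTC+09:00), 10:00 UTC + 9h = 19:00 Halax Province standard time.
The standard-time date in Halax Province, 8 March 2028, does not fall between 16 April and 1 October, so daylight saving is not in effect and Halax Province is at UTC+09:00.
10:00 UTC + 9h = 19:00 Halax Province.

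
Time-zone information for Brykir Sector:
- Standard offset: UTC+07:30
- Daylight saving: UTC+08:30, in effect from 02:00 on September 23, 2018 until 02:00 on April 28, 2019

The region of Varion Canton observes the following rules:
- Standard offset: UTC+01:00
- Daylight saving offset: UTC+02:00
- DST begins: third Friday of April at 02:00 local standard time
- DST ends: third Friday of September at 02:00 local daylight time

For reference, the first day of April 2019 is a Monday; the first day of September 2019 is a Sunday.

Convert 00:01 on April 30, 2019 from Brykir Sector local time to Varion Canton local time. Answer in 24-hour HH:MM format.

18:31

Daylight saving runs 23 September 2018 – 28 April 2019; April 30, 2019 is outside that window, so Brykir Sector is on standard time at UTC+07:30.
00:01 Brykir Sector − 7h30m = 16:31 UTC (rolling into the previous day, 29 April 2019).
1 April 2019 is a Monday, so the first Friday is April 5 and the third is April 19.
1 September 2019 is a Sunday, so the first Friday is September 6 and the third is September 20.
At the standard offset (UTC+01:00), 16:31 UTC + 1h = 17:31 Varion Canton standard time.
The standard-time date in Varion Canton, April 29, 2019, falls between 19 April and 20 September, so daylight saving is in effect and Varion Canton is at UTC+02:00.
16:31 UTC + 2h = 18:31 Varion Canton.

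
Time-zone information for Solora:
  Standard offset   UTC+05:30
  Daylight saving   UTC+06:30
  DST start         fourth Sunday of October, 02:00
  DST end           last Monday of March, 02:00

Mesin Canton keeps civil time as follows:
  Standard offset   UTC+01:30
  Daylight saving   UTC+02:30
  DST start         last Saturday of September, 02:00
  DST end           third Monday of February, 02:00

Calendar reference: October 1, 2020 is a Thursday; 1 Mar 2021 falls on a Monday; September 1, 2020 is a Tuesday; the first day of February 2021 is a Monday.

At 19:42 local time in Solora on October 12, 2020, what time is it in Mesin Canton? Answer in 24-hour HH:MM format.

16:42

1 October 2020 is a Thursday, so the first Sunday is October 4 and the fourth is October 25.
1 March 2021 is a Monday, so Mondays fall on 1, 8, 15, 22, 29; the last is March 29.
October 12, 2020 is outside the daylight-saving period (25 October 2020 – 29 March 2021), so Solora is on standard time, UTC+05:30.
19:42 Solora − 5h30m = 14:12 UTC.
1 September 2020 is a Tuesday, so Saturdays fall on 5, 12, 19, 26; the last is September 26.
1 February 2021 is a Monday, so the first Monday is February 1 and the third is February 15.
At the standard offset (UTC+01:30), 14:12 UTC + 1h30m = 15:42 Mesin Canton standard time.
Daylight saving runs 26 September 2020 – 15 February 2021; the standard-time date in Mesin Canton, October 12, 2020, is inside that window, so Mesin Canton is at UTC+02:30.
14:12 UTC + 2h30m = 16:42 Mesin Canton.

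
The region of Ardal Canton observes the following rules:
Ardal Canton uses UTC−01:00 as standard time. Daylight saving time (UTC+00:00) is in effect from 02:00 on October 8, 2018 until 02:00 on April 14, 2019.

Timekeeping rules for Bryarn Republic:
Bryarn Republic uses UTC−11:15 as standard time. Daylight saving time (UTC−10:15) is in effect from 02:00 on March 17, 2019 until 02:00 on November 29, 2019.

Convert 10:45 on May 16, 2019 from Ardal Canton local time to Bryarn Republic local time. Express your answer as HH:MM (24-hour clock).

01:30

Daylight saving runs 8 October 2018 – 14 April 2019; May 16, 2019 is outside that window, so Ardal Canton is on standard time at UTC−01:00.
10:45 Ardal Canton + 1h = 11:45 UTC.
At the standard offset (UTC−11:15), 11:45 UTC − 11h15m = 00:30 Bryarn Republic standard time.
The standard-time date in Bryarn Republic, May 16, 2019, lies within the daylight-saving period (17 March – 29 November), so Bryarn Republic is on daylight time, UTC−10:15.
11:45 UTC − 10h15m = 01:30 Bryarn Republic.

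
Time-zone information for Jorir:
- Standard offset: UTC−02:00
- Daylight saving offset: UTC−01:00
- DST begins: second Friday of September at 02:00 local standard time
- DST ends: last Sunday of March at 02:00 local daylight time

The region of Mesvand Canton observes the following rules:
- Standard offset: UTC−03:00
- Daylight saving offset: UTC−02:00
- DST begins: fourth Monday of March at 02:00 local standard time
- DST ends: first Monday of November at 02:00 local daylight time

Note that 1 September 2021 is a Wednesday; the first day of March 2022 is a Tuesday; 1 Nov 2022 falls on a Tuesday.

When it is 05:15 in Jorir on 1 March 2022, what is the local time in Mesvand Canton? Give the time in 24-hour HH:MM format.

03:15

1 September 2021 is a Wednesday, so the first Friday is September 3 and the second is September 10.
1 March 2022 is a Tuesday, so Sundays fall on 6, 13, 20, 27; the last is March 27.
1 March 2022 lies within the daylight-saving period (10 September 2021 – 27 March 2022), so Jorir is on daylight time, UTC−01:00.
05:15 Jorir + 1h = 06:15 UTC.
1 March 2022 is a Tuesday, so the first Monday is March 7 and the fourth is March 28.
1 November 2022 is a Tuesday, so the first Monday is November 7.
At the standard offset (UTC−03:00), 06:15 UTC − 3h = 03:15 Mesvand Canton standard time.
The standard-time date in Mesvand Canton, 1 March 2022, is outside the daylight-saving period (28 March – 7 November), so Mesvand Canton is on standard time, UTC−03:00.
06:15 UTC − 3h = 03:15 Mesvand Canton.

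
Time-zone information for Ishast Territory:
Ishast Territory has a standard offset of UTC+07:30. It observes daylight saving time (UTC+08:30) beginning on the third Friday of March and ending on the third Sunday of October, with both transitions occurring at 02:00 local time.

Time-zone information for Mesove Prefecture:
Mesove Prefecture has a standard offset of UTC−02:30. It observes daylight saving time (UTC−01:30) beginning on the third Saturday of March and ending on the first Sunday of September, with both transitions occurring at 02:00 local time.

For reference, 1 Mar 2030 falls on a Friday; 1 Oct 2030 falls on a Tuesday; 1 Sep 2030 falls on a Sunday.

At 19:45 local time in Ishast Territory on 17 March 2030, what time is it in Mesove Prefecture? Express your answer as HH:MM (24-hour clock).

09:45

1 March 2030 is a Friday, so the first Friday is March 1 and the third is March 15.
1 October 2030 is a Tuesday, so the first Sunday is October 6 and the third is October 20.
17 March 2030 falls between 15 March and 20 October, so daylight saving is in effect and Ishast Territory is at UTC+08:30.
19:45 Ishast Territory − 8h30m = 11:15 UTC.
1 March 2030 is a Friday, so the first Saturday is March 2 and the third is March 16.
1 September 2030 is a Sunday, so the first Sunday is September 1.
At the standard offset (UTC−02:30), 11:15 UTC − 2h30m = 08:45 Mesove Prefecture standard time.
The standard-time date in Mesove Prefecture, 17 March 2030, falls between 16 March and 1 September, so daylight saving is in effect and Mesove Prefecture is at UTC−01:30.
11:15 UTC − 1h30m = 09:45 Mesove Prefecture.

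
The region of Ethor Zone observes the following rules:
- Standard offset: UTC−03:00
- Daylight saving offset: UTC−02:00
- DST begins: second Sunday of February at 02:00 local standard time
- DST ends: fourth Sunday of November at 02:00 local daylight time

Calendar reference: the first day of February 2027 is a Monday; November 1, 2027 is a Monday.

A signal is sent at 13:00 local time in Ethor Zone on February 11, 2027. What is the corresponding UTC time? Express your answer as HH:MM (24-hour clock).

1 February 2027 is a Monday, so the first Sunday is February 7 and the second is February 14.
1 November 2027 is a Monday, so the first Sunday is November 7 and the fourth is November 28.
February 11, 2027 is outside the daylight-saving period (14 February – 28 November), so Ethor Zone is on standard time, UTC−03:00.
13:00 local + 3h = 16:00 UTC.

16:00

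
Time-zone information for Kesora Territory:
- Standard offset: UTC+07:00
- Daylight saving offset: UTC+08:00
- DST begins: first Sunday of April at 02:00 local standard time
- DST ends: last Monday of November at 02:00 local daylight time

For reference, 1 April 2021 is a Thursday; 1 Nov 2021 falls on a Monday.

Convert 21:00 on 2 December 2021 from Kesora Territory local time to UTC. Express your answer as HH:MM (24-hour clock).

14:00

1 April 2021 is a Thursday, so the first Sunday is April 4.
1 November 2021 is a Monday, so Mondays fall on 1, 8, 15, 22, 29; the last is November 29.
2 December 2021 is outside the daylight-saving period (4 April – 29 November), so Kesora Territory is on standard time, UTC+07:00.
21:00 local − 7h = 14:00 UTC.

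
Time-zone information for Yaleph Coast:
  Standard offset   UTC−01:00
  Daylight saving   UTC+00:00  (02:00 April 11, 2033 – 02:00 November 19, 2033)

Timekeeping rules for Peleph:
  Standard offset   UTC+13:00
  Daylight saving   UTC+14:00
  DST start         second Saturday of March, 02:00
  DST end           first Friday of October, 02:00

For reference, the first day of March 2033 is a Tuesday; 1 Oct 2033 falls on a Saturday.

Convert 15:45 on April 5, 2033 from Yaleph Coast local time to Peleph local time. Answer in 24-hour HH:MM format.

Daylight saving runs 11 April – 19 November; April 5, 2033 is outside that window, so Yaleph Coast is on standard time at UTC−01:00.
15:45 Yaleph Coast + 1h = 16:45 UTC.
1 March 2033 is a Tuesday, so the first Saturday is March 5 and the second is March 12.
1 October 2033 is a Saturday, so the first Friday is October 7.
At the standard offset (UTC+13:00), 16:45 UTC + 13h = 05:45 Peleph standard time (rolling into the next day, 6 April 2033).
Daylight saving runs 12 March – 7 October; the standard-time date in Peleph, April 6, 2033, is inside that window, so Peleph is at UTC+14:00.
16:45 UTC + 14h = 06:45 Peleph (rolling into the next day, 6 April 2033).

06:45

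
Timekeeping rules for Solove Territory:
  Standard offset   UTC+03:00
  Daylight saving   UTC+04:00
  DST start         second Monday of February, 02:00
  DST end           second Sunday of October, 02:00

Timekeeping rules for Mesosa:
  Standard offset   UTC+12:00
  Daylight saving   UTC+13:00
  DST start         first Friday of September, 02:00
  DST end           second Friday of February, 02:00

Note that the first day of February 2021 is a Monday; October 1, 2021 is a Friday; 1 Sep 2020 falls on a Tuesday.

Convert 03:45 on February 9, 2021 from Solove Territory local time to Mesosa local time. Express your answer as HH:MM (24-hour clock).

12:45

1 February 2021 is a Monday, so the first Monday is February 1 and the second is February 8.
1 October 2021 is a Friday, so the first Sunday is October 3 and the second is October 10.
February 9, 2021 falls between 8 February and 10 October, so daylight saving is in effect and Solove Territory is at UTC+04:00.
03:45 Solove Territory − 4h = 23:45 UTC (rolling into the previous day, 8 February 2021).
1 September 2020 is a Tuesday, so the first Friday is September 4.
1 February 2021 is a Monday, so the first Friday is February 5 and the second is February 12.
At the standard offset (UTC+12:00), 23:45 UTC + 12h = 11:45 Mesosa standard time (rolling into the next day, 9 February 2021).
The standard-time date in Mesosa, February 9, 2021, lies within the daylight-saving period (4 September 2020 – 12 February 2021), so Mesosa is on daylight time, UTC+13:00.
23:45 UTC + 13h = 12:45 Mesosa (rolling into the next day, 9 February 2021).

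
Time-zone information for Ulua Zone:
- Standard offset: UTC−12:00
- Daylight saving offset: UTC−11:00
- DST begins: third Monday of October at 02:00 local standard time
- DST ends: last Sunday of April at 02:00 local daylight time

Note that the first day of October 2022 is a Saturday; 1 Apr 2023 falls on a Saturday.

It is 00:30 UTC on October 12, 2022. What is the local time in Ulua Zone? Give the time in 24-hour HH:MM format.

1 October 2022 is a Saturday, so the first Monday is October 3 and the third is October 17.
1 April 2023 is a Saturday, so Sundays fall on 2, 9, 16, 23, 30; the last is April 30.
At the standard offset (UTC−12:00), 00:30 UTC − 12h = 12:30 Ulua Zone standard time (rolling into the previous day, 11 October 2022).
The standard-time date in Ulua Zone, October 11, 2022, is outside the daylight-saving period (17 October 2022 – 30 April 2023), so Ulua Zone is on standard time, UTC−12:00.
00:30 UTC − 12h = 12:30 local (rolling into the previous day, 11 October 2022).

12:30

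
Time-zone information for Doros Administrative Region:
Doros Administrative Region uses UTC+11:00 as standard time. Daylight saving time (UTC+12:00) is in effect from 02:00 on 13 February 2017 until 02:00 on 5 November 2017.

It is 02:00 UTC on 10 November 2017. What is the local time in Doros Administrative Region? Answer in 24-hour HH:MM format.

13:00

At the standard offset (UTC+11:00), 02:00 UTC + 11h = 13:00 Doros Administrative Region standard time.
The standard-time date in Doros Administrative Region, 10 November 2017, does not fall between 13 February and 5 November, so daylight saving is not in effect and Doros Administrative Region is at UTC+11:00.
02:00 UTC + 11h = 13:00 local.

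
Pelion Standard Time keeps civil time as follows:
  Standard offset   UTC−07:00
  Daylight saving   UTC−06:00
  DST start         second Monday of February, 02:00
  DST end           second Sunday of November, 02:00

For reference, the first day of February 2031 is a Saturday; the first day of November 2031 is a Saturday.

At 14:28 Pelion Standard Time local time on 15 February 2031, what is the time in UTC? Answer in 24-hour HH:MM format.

20:28

1 February 2031 is a Saturday, so the first Monday is February 3 and the second is February 10.
1 November 2031 is a Saturday, so the first Sunday is November 2 and the second is November 9.
15 February 2031 lies within the daylight-saving period (10 February – 9 November), so Pelion Standard Time is on daylight time, UTC−06:00.
14:28 local + 6h = 20:28 UTC.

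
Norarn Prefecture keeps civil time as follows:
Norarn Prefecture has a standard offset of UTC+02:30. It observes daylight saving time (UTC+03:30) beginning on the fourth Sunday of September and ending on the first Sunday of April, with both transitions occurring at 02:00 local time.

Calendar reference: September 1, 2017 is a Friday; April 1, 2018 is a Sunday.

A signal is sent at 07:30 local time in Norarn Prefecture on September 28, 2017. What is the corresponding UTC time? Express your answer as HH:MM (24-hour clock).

04:00

1 September 2017 is a Friday, so the first Sunday is September 3 and the fourth is September 24.
1 April 2018 is a Sunday, so the first Sunday is April 1.
September 28, 2017 falls between 24 September 2017 and 1 April 2018, so daylight saving is in effect and Norarn Prefecture is at UTC+03:30.
07:30 local − 3h30m = 04:00 UTC.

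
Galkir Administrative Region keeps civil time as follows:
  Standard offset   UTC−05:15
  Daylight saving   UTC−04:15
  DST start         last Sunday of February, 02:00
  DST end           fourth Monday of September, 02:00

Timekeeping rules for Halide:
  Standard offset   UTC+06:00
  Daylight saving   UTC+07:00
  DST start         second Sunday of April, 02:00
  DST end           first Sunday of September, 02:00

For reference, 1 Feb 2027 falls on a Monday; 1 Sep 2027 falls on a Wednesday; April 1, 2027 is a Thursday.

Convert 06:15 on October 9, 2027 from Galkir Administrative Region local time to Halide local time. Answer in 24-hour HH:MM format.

1 February 2027 is a Monday, so Sundays fall on 7, 14, 21, 28; the last is February 28.
1 September 2027 is a Wednesday, so the first Monday is September 6 and the fourth is September 27.
Daylight saving runs 28 February – 27 September; October 9, 2027 is outside that window, so Galkir Administrative Region is on standard time at UTC−05:15.
06:15 Galkir Administrative Region + 5h15m = 11:30 UTC.
1 April 2027 is a Thursday, so the first Sunday is April 4 and the second is April 11.
1 September 2027 is a Wednesday, so the first Sunday is September 5.
At the standard offset (UTC+06:00), 11:30 UTC + 6h = 17:30 Halide standard time.
Daylight saving runs 11 April – 5 September; the standard-time date in Halide, October 9, 2027, is outside that window, so Halide is on standard time at UTC+06:00.
11:30 UTC + 6h = 17:30 Halide.

17:30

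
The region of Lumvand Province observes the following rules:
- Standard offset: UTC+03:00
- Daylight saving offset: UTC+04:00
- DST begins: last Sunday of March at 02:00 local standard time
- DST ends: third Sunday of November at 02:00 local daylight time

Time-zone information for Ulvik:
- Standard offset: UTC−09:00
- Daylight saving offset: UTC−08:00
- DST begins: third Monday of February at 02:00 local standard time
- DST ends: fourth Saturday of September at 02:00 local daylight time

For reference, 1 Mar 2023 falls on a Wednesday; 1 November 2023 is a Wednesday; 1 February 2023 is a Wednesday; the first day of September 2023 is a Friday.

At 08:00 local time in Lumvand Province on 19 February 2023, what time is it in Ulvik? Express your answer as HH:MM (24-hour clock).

1 March 2023 is a Wednesday, so Sundays fall on 5, 12, 19, 26; the last is March 26.
1 November 2023 is a Wednesday, so the first Sunday is November 5 and the third is November 19.
Daylight saving runs 26 March – 19 November; 19 February 2023 is outside that window, so Lumvand Province is on standard time at UTC+03:00.
08:00 Lumvand Province − 3h = 05:00 UTC.
1 February 2023 is a Wednesday, so the first Monday is February 6 and the third is February 20.
1 September 2023 is a Friday, so the first Saturday is September 2 and the fourth is September 23.
At the standard offset (UTC−09:00), 05:00 UTC − 9h = 20:00 Ulvik standard time (rolling into the previous day, 18 February 2023).
The standard-time date in Ulvik, 18 February 2023, does not fall between 20 February and 23 September, so daylight saving is not in effect and Ulvik is at UTC−09:00.
05:00 UTC − 9h = 20:00 Ulvik (rolling into the previous day, 18 February 2023).

20:00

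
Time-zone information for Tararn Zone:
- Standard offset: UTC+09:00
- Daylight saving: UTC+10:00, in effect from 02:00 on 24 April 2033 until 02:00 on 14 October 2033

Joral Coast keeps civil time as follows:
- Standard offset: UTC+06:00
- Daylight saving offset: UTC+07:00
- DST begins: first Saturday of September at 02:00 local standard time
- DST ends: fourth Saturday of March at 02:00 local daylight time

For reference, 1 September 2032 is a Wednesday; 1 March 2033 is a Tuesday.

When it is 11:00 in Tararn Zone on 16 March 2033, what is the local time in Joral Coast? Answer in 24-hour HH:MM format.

09:00

16 March 2033 is outside the daylight-saving period (24 April – 14 October), so Tararn Zone is on standard time, UTC+09:00.
11:00 Tararn Zone − 9h = 02:00 UTC.
1 September 2032 is a Wednesday, so the first Saturday is September 4.
1 March 2033 is a Tuesday, so the first Saturday is March 5 and the fourth is March 26.
At the standard offset (UTC+06:00), 02:00 UTC + 6h = 08:00 Joral Coast standard time.
Daylight saving runs 4 September 2032 – 26 March 2033; the standard-time date in Joral Coast, 16 March 2033, is inside that window, so Joral Coast is at UTC+07:00.
02:00 UTC + 7h = 09:00 Joral Coast.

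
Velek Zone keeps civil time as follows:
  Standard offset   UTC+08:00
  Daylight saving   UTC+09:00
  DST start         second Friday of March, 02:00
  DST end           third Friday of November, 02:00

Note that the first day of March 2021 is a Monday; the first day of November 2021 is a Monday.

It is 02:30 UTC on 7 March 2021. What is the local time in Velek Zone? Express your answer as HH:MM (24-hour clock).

10:30

1 March 2021 is a Monday, so the first Friday is March 5 and the second is March 12.
1 November 2021 is a Monday, so the first Friday is November 5 and the third is November 19.
At the standard offset (UTC+08:00), 02:30 UTC + 8h = 10:30 Velek Zone standard time.
The standard-time date in Velek Zone, 7 March 2021, is outside the daylight-saving period (12 March – 19 November), so Velek Zone is on standard time, UTC+08:00.
02:30 UTC + 8h = 10:30 local.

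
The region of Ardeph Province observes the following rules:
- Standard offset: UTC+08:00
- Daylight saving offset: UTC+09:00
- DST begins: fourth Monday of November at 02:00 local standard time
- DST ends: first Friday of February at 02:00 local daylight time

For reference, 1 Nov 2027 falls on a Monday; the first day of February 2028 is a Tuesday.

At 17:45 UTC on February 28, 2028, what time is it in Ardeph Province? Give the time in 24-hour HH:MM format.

01:45

1 November 2027 is a Monday, so the first Monday is November 1 and the fourth is November 22.
1 February 2028 is a Tuesday, so the first Friday is February 4.
At the standard offset (UTC+08:00), 17:45 UTC + 8h = 01:45 Ardeph Province standard time (rolling into the next day, 29 February 2028).
Daylight saving runs 22 November 2027 – 4 February 2028; the standard-time date in Ardeph Province, February 29, 2028, is outside that window, so Ardeph Province is on standard time at UTC+08:00.
17:45 UTC + 8h = 01:45 local (rolling into the next day, 29 February 2028).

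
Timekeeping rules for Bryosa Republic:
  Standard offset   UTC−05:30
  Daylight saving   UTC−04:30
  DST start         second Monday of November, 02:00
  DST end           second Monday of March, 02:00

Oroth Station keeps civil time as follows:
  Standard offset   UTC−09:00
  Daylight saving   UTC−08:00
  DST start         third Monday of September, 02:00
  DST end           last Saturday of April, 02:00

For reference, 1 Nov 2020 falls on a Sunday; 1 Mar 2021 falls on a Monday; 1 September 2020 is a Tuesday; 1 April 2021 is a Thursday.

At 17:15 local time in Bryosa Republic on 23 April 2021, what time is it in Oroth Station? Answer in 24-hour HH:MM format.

1 November 2020 is a Sunday, so the first Monday is November 2 and the second is November 9.
1 March 2021 is a Monday, so the first Monday is March 1 and the second is March 8.
23 April 2021 does not fall between 9 November 2020 and 8 March 2021, so daylight saving is not in effect and Bryosa Republic is at UTC−05:30.
17:15 Bryosa Republic + 5h30m = 22:45 UTC.
1 September 2020 is a Tuesday, so the first Monday is September 7 and the third is September 21.
1 April 2021 is a Thursday, so Saturdays fall on 3, 10, 17, 24; the last is April 24.
At the standard offset (UTC−09:00), 22:45 UTC − 9h = 13:45 Oroth Station standard time.
The standard-time date in Oroth Station, 23 April 2021, falls between 21 September 2020 and 24 April 2021, so daylight saving is in effect and Oroth Station is at UTC−08:00.
22:45 UTC − 8h = 14:45 Oroth Station.

14:45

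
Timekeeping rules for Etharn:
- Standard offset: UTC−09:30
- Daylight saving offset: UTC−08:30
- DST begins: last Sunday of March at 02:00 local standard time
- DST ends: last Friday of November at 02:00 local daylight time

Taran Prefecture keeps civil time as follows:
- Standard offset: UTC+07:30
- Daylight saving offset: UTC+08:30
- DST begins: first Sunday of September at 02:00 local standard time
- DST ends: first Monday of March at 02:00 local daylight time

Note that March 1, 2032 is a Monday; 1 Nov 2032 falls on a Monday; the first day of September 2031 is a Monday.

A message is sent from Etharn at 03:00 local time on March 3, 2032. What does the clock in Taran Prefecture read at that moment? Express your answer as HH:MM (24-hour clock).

1 March 2032 is a Monday, so Sundays fall on 7, 14, 21, 28; the last is March 28.
1 November 2032 is a Monday, so Fridays fall on 5, 12, 19, 26; the last is November 26.
March 3, 2032 does not fall between 28 March and 26 November, so daylight saving is not in effect and Etharn is at UTC−09:30.
03:00 Etharn + 9h30m = 12:30 UTC.
1 September 2031 is a Monday, so the first Sunday is September 7.
1 March 2032 is a Monday, so the first Monday is March 1.
At the standard offset (UTC+07:30), 12:30 UTC + 7h30m = 20:00 Taran Prefecture standard time.
Daylight saving runs 7 September 2031 – 1 March 2032; the standard-time date in Taran Prefecture, March 3, 2032, is outside that window, so Taran Prefecture is on standard time at UTC+07:30.
12:30 UTC + 7h30m = 20:00 Taran Prefecture.

20:00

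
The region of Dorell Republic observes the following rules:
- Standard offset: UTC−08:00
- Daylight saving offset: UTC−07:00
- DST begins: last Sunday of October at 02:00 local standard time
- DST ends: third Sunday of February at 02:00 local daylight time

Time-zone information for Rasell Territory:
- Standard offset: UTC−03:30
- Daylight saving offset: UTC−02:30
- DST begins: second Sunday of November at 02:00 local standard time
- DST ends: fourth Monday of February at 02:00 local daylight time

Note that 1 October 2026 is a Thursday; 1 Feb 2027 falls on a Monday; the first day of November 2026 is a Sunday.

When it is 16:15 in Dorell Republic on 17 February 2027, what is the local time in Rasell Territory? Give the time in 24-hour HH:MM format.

1 October 2026 is a Thursday, so Sundays fall on 4, 11, 18, 25; the last is October 25.
1 February 2027 is a Monday, so the first Sunday is February 7 and the third is February 21.
17 February 2027 falls between 25 October 2026 and 21 February 2027, so daylight saving is in effect and Dorell Republic is at UTC−07:00.
16:15 Dorell Republic + 7h = 23:15 UTC.
1 November 2026 is a Sunday, so the first Sunday is November 1 and the second is November 8.
1 February 2027 is a Monday, so the first Monday is February 1 and the fourth is February 22.
At the standard offset (UTC−03:30), 23:15 UTC − 3h30m = 19:45 Rasell Territory standard time.
Daylight saving runs 8 November 2026 – 22 February 2027; the standard-time date in Rasell Territory, 17 February 2027, is inside that window, so Rasell Territory is at UTC−02:30.
23:15 UTC − 2h30m = 20:45 Rasell Territory.

20:45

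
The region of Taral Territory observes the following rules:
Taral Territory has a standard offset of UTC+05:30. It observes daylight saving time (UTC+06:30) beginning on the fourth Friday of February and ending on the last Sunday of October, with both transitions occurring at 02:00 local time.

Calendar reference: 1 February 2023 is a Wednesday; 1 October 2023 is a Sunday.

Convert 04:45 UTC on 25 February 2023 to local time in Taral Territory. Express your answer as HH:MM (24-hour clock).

11:15

1 February 2023 is a Wednesday, so the first Friday is February 3 and the fourth is February 24.
1 October 2023 is a Sunday, so Sundays fall on 1, 8, 15, 22, 29; the last is October 29.
At the standard offset (UTC+05:30), 04:45 UTC + 5h30m = 10:15 Taral Territory standard time.
The standard-time date in Taral Territory, 25 February 2023, falls between 24 February and 29 October, so daylight saving is in effect and Taral Territory is at UTC+06:30.
04:45 UTC + 6h30m = 11:15 local.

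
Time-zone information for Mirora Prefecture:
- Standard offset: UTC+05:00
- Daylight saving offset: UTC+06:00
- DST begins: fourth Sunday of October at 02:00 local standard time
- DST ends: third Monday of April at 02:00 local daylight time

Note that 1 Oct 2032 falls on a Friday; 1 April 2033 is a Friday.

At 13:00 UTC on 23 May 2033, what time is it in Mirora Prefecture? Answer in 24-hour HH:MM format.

1 October 2032 is a Friday, so the first Sunday is October 3 and the fourth is October 24.
1 April 2033 is a Friday, so the first Monday is April 4 and the third is April 18.
At the standard offset (UTC+05:00), 13:00 UTC + 5h = 18:00 Mirora Prefecture standard time.
Daylight saving runs 24 October 2032 – 18 April 2033; the standard-time date in Mirora Prefecture, 23 May 2033, is outside that window, so Mirora Prefecture is on standard time at UTC+05:00.
13:00 UTC + 5h = 18:00 local.

18:00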